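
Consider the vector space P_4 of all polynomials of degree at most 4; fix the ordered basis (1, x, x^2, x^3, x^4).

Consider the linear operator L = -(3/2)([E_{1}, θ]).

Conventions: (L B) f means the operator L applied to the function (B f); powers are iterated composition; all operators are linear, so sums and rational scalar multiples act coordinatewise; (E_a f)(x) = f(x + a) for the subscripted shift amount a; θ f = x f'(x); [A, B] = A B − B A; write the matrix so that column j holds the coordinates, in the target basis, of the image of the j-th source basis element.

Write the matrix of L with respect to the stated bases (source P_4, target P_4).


the matrix is [[0, -3/2, -3, -9/2, -6]; [0, 0, -3, -9, -18]; [0, 0, 0, -9/2, -18]; [0, 0, 0, 0, -6]; [0, 0, 0, 0, 0]] (rows listed top to bottom)

image of 1: 0
image of x: -3/2
image of x^2: -3x - 3
image of x^3: -(9/2)x^2 - 9x - 9/2
image of x^4: -6x^3 - 18x^2 - 18x - 6
each image's coordinates form column j of the matrix


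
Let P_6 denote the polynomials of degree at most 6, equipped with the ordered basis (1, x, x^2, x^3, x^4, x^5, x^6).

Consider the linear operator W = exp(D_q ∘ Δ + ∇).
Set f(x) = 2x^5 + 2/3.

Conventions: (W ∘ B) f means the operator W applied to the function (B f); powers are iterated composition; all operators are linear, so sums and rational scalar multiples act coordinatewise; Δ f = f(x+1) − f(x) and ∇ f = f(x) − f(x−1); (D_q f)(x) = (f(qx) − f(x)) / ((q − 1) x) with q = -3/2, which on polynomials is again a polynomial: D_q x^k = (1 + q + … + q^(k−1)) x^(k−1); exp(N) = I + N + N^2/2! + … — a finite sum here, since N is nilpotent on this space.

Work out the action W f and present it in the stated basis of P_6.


order-1 term: 10x^4 - (145/4)x^3 + 55x^2 - 20x + 12
order-2 term: 20x^3 - (395/8)x^2 + (2265/16)x - 40
order-3 term: 20x^2 - (755/12)x + 2755/48
order-4 term: 10x - 515/48
order-5 term: 2
the series for exp(D_q ∘ Δ + ∇) f terminates at order 5
exp(D_q ∘ Δ + ∇) f = 2x^5 + 10x^4 - (65/4)x^3 + (205/8)x^2 + (3295/48)x + 64/3

the result is g(x) = 2x^5 + 10x^4 - (65/4)x^3 + (205/8)x^2 + (3295/48)x + 64/3


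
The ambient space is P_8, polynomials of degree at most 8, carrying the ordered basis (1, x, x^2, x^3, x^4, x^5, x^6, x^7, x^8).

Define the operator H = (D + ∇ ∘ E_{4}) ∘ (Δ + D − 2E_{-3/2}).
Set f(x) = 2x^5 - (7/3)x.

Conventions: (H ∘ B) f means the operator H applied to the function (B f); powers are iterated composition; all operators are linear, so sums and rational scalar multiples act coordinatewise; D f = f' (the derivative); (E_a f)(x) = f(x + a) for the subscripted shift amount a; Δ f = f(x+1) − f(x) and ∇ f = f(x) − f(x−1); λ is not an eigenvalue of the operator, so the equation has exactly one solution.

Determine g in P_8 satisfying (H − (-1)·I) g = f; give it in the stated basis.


the image equals g(x) = 2x^5 + 40x^4 + 520x^3 + 4600x^2 + (68363/3)x + 253273/6

write g with unknown coordinates in the stated basis and equate coefficients in (H − (-1)·I) g = f
solving from the highest basis element down gives g = 2x^5 + 40x^4 + 520x^3 + 4600x^2 + (68363/3)x + 253273/6
check: H g = -40x^4 - 520x^3 - 4600x^2 - 22790x - 253273/6
so H g − (-1)·g = 2x^5 - (7/3)x = f ✓


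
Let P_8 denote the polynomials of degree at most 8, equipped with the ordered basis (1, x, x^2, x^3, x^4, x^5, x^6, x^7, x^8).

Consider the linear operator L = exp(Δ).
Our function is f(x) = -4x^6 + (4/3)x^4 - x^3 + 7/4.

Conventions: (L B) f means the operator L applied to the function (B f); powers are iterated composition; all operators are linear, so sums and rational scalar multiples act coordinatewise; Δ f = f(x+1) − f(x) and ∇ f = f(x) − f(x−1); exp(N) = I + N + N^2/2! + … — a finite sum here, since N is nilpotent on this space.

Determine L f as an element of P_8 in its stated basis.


order-1 term: -24x^5 - 60x^4 - (224/3)x^3 - 55x^2 - (65/3)x - 11/3
order-2 term: -60x^4 - 240x^3 - 412x^2 - 347x - 353/3
order-3 term: -80x^3 - 360x^2 - (1784/3)x - 353
order-4 term: -60x^2 - 240x - 776/3
order-5 term: -24x - 60
order-6 term: -4
the series for exp(Δ) f terminates at order 6
exp(Δ) f = -4x^6 - 24x^5 - (356/3)x^4 - (1187/3)x^3 - 887x^2 - (3682/3)x - 3181/4

the image equals g(x) = -4x^6 - 24x^5 - (356/3)x^4 - (1187/3)x^3 - 887x^2 - (3682/3)x - 3181/4


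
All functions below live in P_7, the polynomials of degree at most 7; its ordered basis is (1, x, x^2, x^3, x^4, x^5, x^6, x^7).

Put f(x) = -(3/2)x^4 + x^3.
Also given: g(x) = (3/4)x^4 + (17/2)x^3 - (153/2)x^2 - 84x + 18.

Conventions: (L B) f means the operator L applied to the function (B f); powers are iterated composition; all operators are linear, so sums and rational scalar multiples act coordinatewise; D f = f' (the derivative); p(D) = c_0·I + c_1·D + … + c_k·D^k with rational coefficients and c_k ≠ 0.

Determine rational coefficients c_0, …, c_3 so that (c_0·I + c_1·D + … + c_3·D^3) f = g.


c_0 = -1/2, c_1 = -3/2, c_2 = 4, c_3 = 3

D^0 f = -(3/2)x^4 + x^3
D^1 f = -6x^3 + 3x^2
D^2 f = -18x^2 + 6x
D^3 f = -36x + 6
matching coefficients of g against c_0 f + c_1 Df + … from the top degree down determines the c_i
solution: c_0 = -1/2, c_1 = -3/2, c_2 = 4, c_3 = 3


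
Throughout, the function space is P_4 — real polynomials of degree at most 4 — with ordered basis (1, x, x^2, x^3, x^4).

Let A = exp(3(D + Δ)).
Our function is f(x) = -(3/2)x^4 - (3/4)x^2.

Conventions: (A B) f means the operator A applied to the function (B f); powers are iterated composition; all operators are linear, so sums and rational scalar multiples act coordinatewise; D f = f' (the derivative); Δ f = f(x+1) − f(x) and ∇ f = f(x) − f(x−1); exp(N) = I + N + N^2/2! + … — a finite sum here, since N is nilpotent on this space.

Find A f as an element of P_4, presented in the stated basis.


the image equals g(x) = -(3/2)x^4 - 36x^3 - (1407/4)x^2 - 1647x - 12393/4

order-1 term: -36x^3 - 27x^2 - 27x - 27/4
order-2 term: -324x^2 - 324x - 351/2
order-3 term: -1296x - 972
order-4 term: -1944
the series for exp(3(D + Δ)) f terminates at order 4
exp(3(D + Δ)) f = -(3/2)x^4 - 36x^3 - (1407/4)x^2 - 1647x - 12393/4


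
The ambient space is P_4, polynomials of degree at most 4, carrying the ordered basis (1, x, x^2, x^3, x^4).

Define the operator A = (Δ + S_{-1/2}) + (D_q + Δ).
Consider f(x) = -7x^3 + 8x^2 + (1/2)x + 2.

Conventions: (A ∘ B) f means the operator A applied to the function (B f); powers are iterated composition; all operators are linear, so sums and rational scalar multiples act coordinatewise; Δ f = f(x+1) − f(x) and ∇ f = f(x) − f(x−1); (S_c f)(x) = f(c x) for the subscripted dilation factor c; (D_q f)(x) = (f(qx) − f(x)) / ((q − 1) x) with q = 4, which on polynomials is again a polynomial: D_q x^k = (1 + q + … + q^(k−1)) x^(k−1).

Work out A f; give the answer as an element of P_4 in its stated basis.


Δ f = -21x^2 - 5x + 3/2
S_{-1/2} f = (7/8)x^3 + 2x^2 - (1/4)x + 2
(Δ + S_{-1/2}) f = (7/8)x^3 - 19x^2 - (21/4)x + 7/2
D_q f = -147x^2 + 40x + 1/2
Δ f = -21x^2 - 5x + 3/2
(D_q + Δ) f = -168x^2 + 35x + 2
((Δ + S_{-1/2}) + (D_q + Δ)) f = (7/8)x^3 - 187x^2 + (119/4)x + 11/2

the result is g(x) = (7/8)x^3 - 187x^2 + (119/4)x + 11/2


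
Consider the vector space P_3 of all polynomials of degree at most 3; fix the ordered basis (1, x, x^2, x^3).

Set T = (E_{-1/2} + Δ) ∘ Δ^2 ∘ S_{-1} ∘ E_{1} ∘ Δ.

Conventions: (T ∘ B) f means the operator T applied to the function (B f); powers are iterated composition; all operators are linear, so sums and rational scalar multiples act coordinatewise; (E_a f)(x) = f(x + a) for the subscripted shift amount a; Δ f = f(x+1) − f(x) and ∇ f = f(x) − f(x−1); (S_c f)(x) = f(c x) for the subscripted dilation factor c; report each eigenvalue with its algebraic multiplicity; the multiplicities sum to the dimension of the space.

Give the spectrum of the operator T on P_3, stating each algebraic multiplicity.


λ = 0 (multiplicity 4)

image of 1: 0
image of x: 0
image of x^2: 0
image of x^3: 6
the matrix is upper triangular; its diagonal is (0, 0, 0, 0)
for a triangular matrix the eigenvalues are the diagonal entries, with algebraic multiplicity their repetition count


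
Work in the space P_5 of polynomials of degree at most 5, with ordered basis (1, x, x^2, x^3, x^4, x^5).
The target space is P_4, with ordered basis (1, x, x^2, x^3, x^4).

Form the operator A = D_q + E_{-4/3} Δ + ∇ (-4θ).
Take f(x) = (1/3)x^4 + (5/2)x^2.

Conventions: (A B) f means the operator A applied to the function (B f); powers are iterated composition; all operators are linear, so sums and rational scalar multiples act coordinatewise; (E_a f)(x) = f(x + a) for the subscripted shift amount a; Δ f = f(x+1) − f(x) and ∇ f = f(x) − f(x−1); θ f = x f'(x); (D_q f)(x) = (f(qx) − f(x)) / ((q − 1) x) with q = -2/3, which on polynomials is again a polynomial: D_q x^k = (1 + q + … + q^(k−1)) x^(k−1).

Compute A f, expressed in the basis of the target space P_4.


the result is g(x) = -(1607/81)x^3 + (86/3)x^2 - (943/18)x + 3259/162

D_q f = (13/81)x^3 + (5/6)x
Δ f = (4/3)x^3 + 2x^2 + (19/3)x + 17/6
E_{-4/3} Δ f = (4/3)x^3 - (10/3)x^2 + (73/9)x - 845/162
θ f = (4/3)x^4 + 5x^2
(-4θ) f = -(16/3)x^4 - 20x^2
∇ (-4θ) f = -(64/3)x^3 + 32x^2 - (184/3)x + 76/3
(D_q + E_{-4/3} Δ + ∇ (-4θ)) f = -(1607/81)x^3 + (86/3)x^2 - (943/18)x + 3259/162


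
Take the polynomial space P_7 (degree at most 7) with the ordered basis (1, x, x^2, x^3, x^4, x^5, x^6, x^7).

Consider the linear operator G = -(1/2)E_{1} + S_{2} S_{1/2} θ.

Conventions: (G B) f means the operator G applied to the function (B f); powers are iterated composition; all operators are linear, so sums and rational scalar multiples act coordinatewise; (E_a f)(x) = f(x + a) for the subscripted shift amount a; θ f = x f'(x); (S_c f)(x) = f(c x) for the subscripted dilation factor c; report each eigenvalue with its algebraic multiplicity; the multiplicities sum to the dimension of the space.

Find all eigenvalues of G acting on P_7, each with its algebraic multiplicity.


image of 1: -1/2
image of x: (1/2)x - 1/2
image of x^2: (3/2)x^2 - x - 1/2
image of x^3: (5/2)x^3 - (3/2)x^2 - (3/2)x - 1/2
image of x^4: (7/2)x^4 - 2x^3 - 3x^2 - 2x - 1/2
image of x^5: (9/2)x^5 - (5/2)x^4 - 5x^3 - 5x^2 - (5/2)x - 1/2
image of x^6: (11/2)x^6 - 3x^5 - (15/2)x^4 - 10x^3 - (15/2)x^2 - 3x - 1/2
image of x^7: (13/2)x^7 - (7/2)x^6 - (21/2)x^5 - (35/2)x^4 - (35/2)x^3 - (21/2)x^2 - (7/2)x - 1/2
the matrix is upper triangular; its diagonal is (-1/2, 1/2, 3/2, 5/2, 7/2, 9/2, 11/2, 13/2)
for a triangular matrix the eigenvalues are the diagonal entries, with algebraic multiplicity their repetition count

λ = -1/2 (multiplicity 1), λ = 1/2 (multiplicity 1), λ = 3/2 (multiplicity 1), λ = 5/2 (multiplicity 1), λ = 7/2 (multiplicity 1), λ = 9/2 (multiplicity 1), λ = 11/2 (multiplicity 1), λ = 13/2 (multiplicity 1)


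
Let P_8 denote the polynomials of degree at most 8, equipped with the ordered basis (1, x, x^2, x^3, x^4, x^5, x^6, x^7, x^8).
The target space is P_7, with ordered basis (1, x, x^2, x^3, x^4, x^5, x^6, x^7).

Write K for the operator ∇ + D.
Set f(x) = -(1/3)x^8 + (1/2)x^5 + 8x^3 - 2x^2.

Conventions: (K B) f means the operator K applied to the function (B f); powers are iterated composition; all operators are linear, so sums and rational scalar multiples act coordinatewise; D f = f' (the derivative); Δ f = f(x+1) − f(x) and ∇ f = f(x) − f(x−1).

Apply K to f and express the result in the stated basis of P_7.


∇ f = -(8/3)x^7 + (28/3)x^6 - (56/3)x^5 + (155/6)x^4 - (71/3)x^3 + (115/3)x^2 - (199/6)x + 65/6
D f = -(8/3)x^7 + (5/2)x^4 + 24x^2 - 4x
(∇ + D) f = -(16/3)x^7 + (28/3)x^6 - (56/3)x^5 + (85/3)x^4 - (71/3)x^3 + (187/3)x^2 - (223/6)x + 65/6

g(x) = -(16/3)x^7 + (28/3)x^6 - (56/3)x^5 + (85/3)x^4 - (71/3)x^3 + (187/3)x^2 - (223/6)x + 65/6


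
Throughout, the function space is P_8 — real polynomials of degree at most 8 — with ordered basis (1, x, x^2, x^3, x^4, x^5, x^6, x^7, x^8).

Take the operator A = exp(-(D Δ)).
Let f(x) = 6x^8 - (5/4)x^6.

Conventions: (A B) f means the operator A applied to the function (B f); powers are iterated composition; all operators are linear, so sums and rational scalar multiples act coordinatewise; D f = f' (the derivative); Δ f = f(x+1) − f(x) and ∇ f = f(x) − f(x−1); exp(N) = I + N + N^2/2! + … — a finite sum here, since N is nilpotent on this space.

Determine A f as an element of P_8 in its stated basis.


order-1 term: -336x^6 - 1008x^5 - (3285/2)x^4 - 1605x^3 - 933x^2 - (597/2)x - 81/2
order-2 term: 5040x^4 + 20160x^3 + 35055x^2 + 29790x + 20307/2
order-3 term: -20160x^2 - 60480x - 50250
order-4 term: 10080
the series for exp(-(D Δ)) f terminates at order 4
exp(-(D Δ)) f = 6x^8 - (1349/4)x^6 - 1008x^5 + (6795/2)x^4 + 18555x^3 + 13962x^2 - (61977/2)x - 30057

the image equals g(x) = 6x^8 - (1349/4)x^6 - 1008x^5 + (6795/2)x^4 + 18555x^3 + 13962x^2 - (61977/2)x - 30057


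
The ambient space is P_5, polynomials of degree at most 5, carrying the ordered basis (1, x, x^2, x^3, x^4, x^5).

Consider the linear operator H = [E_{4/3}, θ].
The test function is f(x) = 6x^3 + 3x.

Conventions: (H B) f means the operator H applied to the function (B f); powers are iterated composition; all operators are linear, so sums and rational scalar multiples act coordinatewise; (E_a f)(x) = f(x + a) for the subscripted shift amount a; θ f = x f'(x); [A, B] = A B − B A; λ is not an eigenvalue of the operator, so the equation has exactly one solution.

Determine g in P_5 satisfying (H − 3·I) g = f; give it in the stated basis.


write g with unknown coordinates in the stated basis and equate coefficients in (H − 3·I) g = f
solving from the highest basis element down gives g = -2x^3 - (8/3)x^2 - (283/27)x - 3052/243
check: H g = -8x^2 - (256/9)x - 3052/81
so H g − 3·g = 6x^3 + 3x = f ✓

the result is g(x) = -2x^3 - (8/3)x^2 - (283/27)x - 3052/243


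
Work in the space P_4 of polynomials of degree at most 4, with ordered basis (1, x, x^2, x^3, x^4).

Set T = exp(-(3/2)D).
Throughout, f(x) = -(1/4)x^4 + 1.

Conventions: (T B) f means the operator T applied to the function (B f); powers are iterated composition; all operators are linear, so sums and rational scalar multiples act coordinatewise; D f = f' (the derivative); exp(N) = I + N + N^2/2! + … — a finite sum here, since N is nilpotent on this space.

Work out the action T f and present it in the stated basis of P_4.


the result is g(x) = -(1/4)x^4 + (3/2)x^3 - (27/8)x^2 + (27/8)x - 17/64

order-1 term: (3/2)x^3
order-2 term: -(27/8)x^2
order-3 term: (27/8)x
order-4 term: -81/64
the series for exp(-(3/2)D) f terminates at order 4
exp(-(3/2)D) f = -(1/4)x^4 + (3/2)x^3 - (27/8)x^2 + (27/8)x - 17/64


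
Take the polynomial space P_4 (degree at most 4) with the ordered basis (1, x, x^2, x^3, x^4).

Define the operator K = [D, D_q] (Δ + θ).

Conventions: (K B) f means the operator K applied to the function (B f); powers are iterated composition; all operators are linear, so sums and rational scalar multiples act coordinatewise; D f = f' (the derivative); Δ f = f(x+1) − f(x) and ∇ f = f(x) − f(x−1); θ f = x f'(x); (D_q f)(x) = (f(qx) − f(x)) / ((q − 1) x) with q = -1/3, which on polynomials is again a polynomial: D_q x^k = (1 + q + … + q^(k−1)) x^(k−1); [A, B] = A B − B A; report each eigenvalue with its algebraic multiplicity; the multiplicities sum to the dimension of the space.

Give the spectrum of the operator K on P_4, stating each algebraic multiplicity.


λ = 0 (multiplicity 5)

image of 1: 0
image of x: 0
image of x^2: -8/3
image of x^3: -(4/3)x - 4
image of x^4: -(32/9)x^2 - (16/9)x - 8
the matrix is upper triangular; its diagonal is (0, 0, 0, 0, 0)
for a triangular matrix the eigenvalues are the diagonal entries, with algebraic multiplicity their repetition count


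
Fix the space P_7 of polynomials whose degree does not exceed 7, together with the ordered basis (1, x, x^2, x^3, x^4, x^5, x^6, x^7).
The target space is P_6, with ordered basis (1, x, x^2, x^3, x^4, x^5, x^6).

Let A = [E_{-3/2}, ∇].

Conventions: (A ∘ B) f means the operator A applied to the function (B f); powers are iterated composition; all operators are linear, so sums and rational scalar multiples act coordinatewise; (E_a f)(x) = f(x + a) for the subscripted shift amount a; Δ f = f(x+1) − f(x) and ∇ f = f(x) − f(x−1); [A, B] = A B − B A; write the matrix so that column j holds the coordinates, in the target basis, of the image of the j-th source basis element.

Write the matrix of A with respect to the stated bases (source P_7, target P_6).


image of 1: 0
image of x: 0
image of x^2: 0
image of x^3: 0
image of x^4: 0
image of x^5: 0
image of x^6: 0
image of x^7: 0
each image's coordinates form column j of the matrix

the matrix is [[0, 0, 0, 0, 0, 0, 0, 0]; [0, 0, 0, 0, 0, 0, 0, 0]; [0, 0, 0, 0, 0, 0, 0, 0]; [0, 0, 0, 0, 0, 0, 0, 0]; [0, 0, 0, 0, 0, 0, 0, 0]; [0, 0, 0, 0, 0, 0, 0, 0]; [0, 0, 0, 0, 0, 0, 0, 0]] (rows listed top to bottom)


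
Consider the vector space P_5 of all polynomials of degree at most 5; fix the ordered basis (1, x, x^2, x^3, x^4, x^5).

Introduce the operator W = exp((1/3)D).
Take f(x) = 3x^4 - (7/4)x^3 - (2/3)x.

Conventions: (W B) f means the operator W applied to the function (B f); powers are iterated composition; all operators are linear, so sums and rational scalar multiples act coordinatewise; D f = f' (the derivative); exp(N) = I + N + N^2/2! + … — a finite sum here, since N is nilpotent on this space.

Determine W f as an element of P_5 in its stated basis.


order-1 term: 4x^3 - (7/4)x^2 - 2/9
order-2 term: 2x^2 - (7/12)x
order-3 term: (4/9)x - 7/108
order-4 term: 1/27
the series for exp((1/3)D) f terminates at order 4
exp((1/3)D) f = 3x^4 + (9/4)x^3 + (1/4)x^2 - (29/36)x - 1/4

the image equals g(x) = 3x^4 + (9/4)x^3 + (1/4)x^2 - (29/36)x - 1/4


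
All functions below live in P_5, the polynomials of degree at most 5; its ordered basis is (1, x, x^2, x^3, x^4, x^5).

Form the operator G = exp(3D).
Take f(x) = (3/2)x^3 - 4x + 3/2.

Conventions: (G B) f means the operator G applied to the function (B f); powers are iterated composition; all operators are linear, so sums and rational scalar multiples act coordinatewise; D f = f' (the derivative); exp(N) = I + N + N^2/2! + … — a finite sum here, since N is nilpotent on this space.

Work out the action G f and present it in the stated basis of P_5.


order-1 term: (27/2)x^2 - 12
order-2 term: (81/2)x
order-3 term: 81/2
the series for exp(3D) f terminates at order 3
exp(3D) f = (3/2)x^3 + (27/2)x^2 + (73/2)x + 30

g(x) = (3/2)x^3 + (27/2)x^2 + (73/2)x + 30


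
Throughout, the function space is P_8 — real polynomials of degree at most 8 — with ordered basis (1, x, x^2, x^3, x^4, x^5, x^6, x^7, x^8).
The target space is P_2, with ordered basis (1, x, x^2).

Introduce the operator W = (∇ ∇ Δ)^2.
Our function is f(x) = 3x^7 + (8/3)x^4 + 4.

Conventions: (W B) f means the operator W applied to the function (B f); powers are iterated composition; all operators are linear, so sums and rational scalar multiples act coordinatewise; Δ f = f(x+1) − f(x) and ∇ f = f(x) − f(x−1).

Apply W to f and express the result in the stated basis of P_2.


Δ f = 21x^6 + 63x^5 + 105x^4 + (347/3)x^3 + 79x^2 + (95/3)x + 17/3
∇ Δ f = 126x^5 + 210x^3 + 32x^2 + 42x + 16/3
∇ ∇ Δ f = 630x^4 - 1260x^3 + 1890x^2 - 1196x + 346
Δ (∇ ∇ Δ) f = 2520x^3 + 2520x + 64
∇ Δ (∇ ∇ Δ) f = 7560x^2 - 7560x + 5040
∇ ∇ Δ (∇ ∇ Δ) f = 15120x - 15120

the result is g(x) = 15120x - 15120


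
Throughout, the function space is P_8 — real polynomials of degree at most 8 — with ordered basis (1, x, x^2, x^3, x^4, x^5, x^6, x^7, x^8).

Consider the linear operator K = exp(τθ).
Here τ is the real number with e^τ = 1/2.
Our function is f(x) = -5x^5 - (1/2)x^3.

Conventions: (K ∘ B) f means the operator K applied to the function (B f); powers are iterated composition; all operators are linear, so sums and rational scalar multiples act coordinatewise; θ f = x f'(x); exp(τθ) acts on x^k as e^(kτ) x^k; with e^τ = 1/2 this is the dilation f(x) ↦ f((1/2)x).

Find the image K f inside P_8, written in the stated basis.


exp(τθ) x^k = e^(kτ) x^k; with e^τ = 1/2 this sends x^k to (1/2)^k x^k
x^3 ↦ 1/8 x^3
x^5 ↦ 1/32 x^5
applying this coordinatewise to f: exp(τθ) f = -(5/32)x^5 - (1/16)x^3

g(x) = -(5/32)x^5 - (1/16)x^3


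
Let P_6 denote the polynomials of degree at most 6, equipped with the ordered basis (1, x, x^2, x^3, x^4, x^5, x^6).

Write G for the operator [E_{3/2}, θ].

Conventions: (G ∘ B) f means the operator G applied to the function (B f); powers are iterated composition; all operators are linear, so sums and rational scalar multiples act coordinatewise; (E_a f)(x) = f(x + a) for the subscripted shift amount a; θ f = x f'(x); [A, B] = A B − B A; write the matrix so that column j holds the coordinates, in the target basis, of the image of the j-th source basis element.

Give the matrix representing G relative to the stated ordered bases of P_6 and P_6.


the matrix is [[0, 3/2, 9/2, 81/8, 81/4, 1215/32, 2187/32]; [0, 0, 3, 27/2, 81/2, 405/4, 3645/16]; [0, 0, 0, 9/2, 27, 405/4, 1215/4]; [0, 0, 0, 0, 6, 45, 405/2]; [0, 0, 0, 0, 0, 15/2, 135/2]; [0, 0, 0, 0, 0, 0, 9]; [0, 0, 0, 0, 0, 0, 0]] (rows listed top to bottom)

image of 1: 0
image of x: 3/2
image of x^2: 3x + 9/2
image of x^3: (9/2)x^2 + (27/2)x + 81/8
image of x^4: 6x^3 + 27x^2 + (81/2)x + 81/4
image of x^5: (15/2)x^4 + 45x^3 + (405/4)x^2 + (405/4)x + 1215/32
image of x^6: 9x^5 + (135/2)x^4 + (405/2)x^3 + (1215/4)x^2 + (3645/16)x + 2187/32
each image's coordinates form column j of the matrix


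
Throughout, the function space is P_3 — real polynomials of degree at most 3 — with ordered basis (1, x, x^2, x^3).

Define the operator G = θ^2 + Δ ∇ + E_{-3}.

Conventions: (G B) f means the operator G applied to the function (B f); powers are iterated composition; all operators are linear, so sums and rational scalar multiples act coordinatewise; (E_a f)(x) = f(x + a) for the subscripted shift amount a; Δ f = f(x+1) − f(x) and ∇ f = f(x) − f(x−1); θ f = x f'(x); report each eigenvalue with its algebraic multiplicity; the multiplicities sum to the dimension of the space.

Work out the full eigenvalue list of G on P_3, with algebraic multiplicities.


image of 1: 1
image of x: 2x - 3
image of x^2: 5x^2 - 6x + 11
image of x^3: 10x^3 - 9x^2 + 33x - 27
the matrix is upper triangular; its diagonal is (1, 2, 5, 10)
for a triangular matrix the eigenvalues are the diagonal entries, with algebraic multiplicity their repetition count

λ = 1 (multiplicity 1), λ = 2 (multiplicity 1), λ = 5 (multiplicity 1), λ = 10 (multiplicity 1)


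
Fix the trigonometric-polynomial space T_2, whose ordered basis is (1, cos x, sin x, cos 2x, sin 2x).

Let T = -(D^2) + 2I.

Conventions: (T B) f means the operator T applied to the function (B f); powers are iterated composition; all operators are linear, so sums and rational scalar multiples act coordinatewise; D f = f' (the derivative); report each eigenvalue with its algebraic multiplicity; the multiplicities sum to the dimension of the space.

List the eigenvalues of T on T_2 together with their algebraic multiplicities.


image of 1: 2
image of cos x: 3cos x
image of sin x: 3sin x
image of cos 2x: 6cos 2x
image of sin 2x: 6sin 2x
the matrix is diagonal; its diagonal is (2, 3, 3, 6, 6)
for a triangular matrix the eigenvalues are the diagonal entries, with algebraic multiplicity their repetition count

λ = 2 (multiplicity 1), λ = 3 (multiplicity 2), λ = 6 (multiplicity 2)


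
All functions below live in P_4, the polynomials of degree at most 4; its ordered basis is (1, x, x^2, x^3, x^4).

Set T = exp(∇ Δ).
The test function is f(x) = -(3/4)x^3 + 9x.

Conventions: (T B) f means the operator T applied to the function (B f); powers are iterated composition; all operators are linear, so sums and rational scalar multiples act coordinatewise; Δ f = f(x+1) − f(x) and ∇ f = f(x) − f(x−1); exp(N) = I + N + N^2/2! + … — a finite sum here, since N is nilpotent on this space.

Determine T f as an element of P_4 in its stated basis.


order-1 term: -(9/2)x
the series for exp(∇ Δ) f terminates at order 1
exp(∇ Δ) f = -(3/4)x^3 + (9/2)x

g(x) = -(3/4)x^3 + (9/2)x


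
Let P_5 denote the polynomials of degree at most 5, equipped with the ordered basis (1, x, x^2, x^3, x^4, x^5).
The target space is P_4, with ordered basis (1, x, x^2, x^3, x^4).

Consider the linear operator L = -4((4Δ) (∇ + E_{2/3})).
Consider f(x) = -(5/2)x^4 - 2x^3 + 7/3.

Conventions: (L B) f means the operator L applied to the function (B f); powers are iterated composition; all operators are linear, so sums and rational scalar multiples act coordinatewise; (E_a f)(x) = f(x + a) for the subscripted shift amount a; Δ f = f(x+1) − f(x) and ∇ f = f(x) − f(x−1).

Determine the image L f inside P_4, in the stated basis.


∇ f = -10x^3 + 9x^2 - 4x + 1/2
E_{2/3} f = -(5/2)x^4 - (26/3)x^3 - (32/3)x^2 - (152/27)x + 101/81
(∇ + E_{2/3}) f = -(5/2)x^4 - (56/3)x^3 - (5/3)x^2 - (260/27)x + 283/162
Δ (∇ + E_{2/3}) f = -10x^3 - 71x^2 - (208/3)x - 1753/54
(4Δ) (∇ + E_{2/3}) f = -40x^3 - 284x^2 - (832/3)x - 3506/27
(-4((4Δ) (∇ + E_{2/3}))) f = 160x^3 + 1136x^2 + (3328/3)x + 14024/27

the image equals g(x) = 160x^3 + 1136x^2 + (3328/3)x + 14024/27


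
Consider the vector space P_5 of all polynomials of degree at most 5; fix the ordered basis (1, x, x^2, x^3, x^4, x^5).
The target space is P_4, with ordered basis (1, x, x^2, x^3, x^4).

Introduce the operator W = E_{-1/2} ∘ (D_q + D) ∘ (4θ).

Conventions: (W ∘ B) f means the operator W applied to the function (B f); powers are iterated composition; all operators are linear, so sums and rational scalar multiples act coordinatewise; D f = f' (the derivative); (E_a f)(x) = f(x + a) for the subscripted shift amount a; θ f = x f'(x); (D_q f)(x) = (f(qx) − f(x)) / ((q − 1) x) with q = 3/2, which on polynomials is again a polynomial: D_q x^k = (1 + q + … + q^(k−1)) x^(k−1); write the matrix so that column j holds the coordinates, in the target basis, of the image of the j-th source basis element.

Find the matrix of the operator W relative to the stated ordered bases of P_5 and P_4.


the matrix is [[0, 8, -18, 93/4, -97/4, 1455/64]; [0, 0, 36, -93, 291/2, -1455/8]; [0, 0, 0, 93, -291, 4365/8]; [0, 0, 0, 0, 194, -1455/2]; [0, 0, 0, 0, 0, 1455/4]] (rows listed top to bottom)

image of 1: 0
image of x: 8
image of x^2: 36x - 18
image of x^3: 93x^2 - 93x + 93/4
image of x^4: 194x^3 - 291x^2 + (291/2)x - 97/4
image of x^5: (1455/4)x^4 - (1455/2)x^3 + (4365/8)x^2 - (1455/8)x + 1455/64
each image's coordinates form column j of the matrix


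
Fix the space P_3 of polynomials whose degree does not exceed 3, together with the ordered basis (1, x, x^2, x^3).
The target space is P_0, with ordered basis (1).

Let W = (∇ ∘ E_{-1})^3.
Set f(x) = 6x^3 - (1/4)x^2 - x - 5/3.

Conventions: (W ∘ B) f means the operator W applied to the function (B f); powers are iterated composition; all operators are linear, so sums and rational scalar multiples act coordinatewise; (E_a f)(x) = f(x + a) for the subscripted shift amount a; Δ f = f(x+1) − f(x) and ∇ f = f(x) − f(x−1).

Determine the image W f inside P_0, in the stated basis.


E_{-1} f = 6x^3 - (73/4)x^2 + (35/2)x - 83/12
∇ E_{-1} f = 18x^2 - (109/2)x + 167/4
E_{-1} (∇ ∘ E_{-1}) f = 18x^2 - (181/2)x + 457/4
∇ E_{-1} (∇ ∘ E_{-1}) f = 36x - 217/2
E_{-1} (∇ ∘ E_{-1}) (∇ ∘ E_{-1}) f = 36x - 289/2
∇ E_{-1} (∇ ∘ E_{-1}) (∇ ∘ E_{-1}) f = 36

g(x) = 36


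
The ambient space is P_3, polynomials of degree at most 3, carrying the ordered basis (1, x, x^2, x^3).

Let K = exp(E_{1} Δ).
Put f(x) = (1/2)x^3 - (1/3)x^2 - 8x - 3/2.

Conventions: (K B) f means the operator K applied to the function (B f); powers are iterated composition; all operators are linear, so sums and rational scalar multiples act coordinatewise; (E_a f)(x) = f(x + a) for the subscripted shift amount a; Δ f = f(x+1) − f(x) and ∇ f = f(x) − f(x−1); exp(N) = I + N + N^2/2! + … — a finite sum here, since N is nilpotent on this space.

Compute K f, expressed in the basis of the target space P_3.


order-1 term: (3/2)x^2 + (23/6)x - 11/2
order-2 term: (3/2)x + 25/6
order-3 term: 1/2
the series for exp(E_{1} Δ) f terminates at order 3
exp(E_{1} Δ) f = (1/2)x^3 + (7/6)x^2 - (8/3)x - 7/3

the result is g(x) = (1/2)x^3 + (7/6)x^2 - (8/3)x - 7/3


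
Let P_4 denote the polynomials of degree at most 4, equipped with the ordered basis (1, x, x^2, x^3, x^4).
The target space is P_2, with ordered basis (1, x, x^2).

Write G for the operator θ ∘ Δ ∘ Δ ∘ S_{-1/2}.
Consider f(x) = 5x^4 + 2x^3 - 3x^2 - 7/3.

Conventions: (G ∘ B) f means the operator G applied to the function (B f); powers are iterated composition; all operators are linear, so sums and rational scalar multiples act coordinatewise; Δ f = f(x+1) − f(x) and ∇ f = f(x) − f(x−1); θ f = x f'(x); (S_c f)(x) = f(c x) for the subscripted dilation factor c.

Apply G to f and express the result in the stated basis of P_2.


g(x) = (15/2)x^2 + 6x

S_{-1/2} f = (5/16)x^4 - (1/4)x^3 - (3/4)x^2 - 7/3
Δ S_{-1/2} f = (5/4)x^3 + (9/8)x^2 - x - 11/16
Δ Δ S_{-1/2} f = (15/4)x^2 + 6x + 11/8
θ (Δ ∘ Δ ∘ S_{-1/2}) f = (15/2)x^2 + 6x


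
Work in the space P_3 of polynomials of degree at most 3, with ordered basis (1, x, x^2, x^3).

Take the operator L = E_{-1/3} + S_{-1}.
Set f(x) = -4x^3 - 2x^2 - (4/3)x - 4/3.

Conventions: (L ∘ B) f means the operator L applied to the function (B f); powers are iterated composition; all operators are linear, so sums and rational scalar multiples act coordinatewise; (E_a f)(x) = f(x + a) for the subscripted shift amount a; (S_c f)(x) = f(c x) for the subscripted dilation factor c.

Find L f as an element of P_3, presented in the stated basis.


the image equals g(x) = -62/27

E_{-1/3} f = -4x^3 + 2x^2 - (4/3)x - 26/27
S_{-1} f = 4x^3 - 2x^2 + (4/3)x - 4/3
(E_{-1/3} + S_{-1}) f = -62/27


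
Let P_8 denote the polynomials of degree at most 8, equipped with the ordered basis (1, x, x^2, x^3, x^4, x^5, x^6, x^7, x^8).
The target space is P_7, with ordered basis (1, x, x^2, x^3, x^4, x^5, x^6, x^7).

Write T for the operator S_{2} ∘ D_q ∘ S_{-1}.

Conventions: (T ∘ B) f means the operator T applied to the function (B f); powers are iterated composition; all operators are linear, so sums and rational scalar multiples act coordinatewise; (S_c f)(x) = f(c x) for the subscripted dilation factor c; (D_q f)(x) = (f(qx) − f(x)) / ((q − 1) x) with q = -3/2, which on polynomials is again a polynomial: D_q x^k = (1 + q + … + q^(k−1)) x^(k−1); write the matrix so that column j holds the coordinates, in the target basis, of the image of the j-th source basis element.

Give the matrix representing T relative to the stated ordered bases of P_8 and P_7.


image of 1: 0
image of x: -1
image of x^2: -x
image of x^3: -7x^2
image of x^4: -13x^3
image of x^5: -55x^4
image of x^6: -133x^5
image of x^7: -463x^6
image of x^8: -1261x^7
each image's coordinates form column j of the matrix

the matrix is [[0, -1, 0, 0, 0, 0, 0, 0, 0]; [0, 0, -1, 0, 0, 0, 0, 0, 0]; [0, 0, 0, -7, 0, 0, 0, 0, 0]; [0, 0, 0, 0, -13, 0, 0, 0, 0]; [0, 0, 0, 0, 0, -55, 0, 0, 0]; [0, 0, 0, 0, 0, 0, -133, 0, 0]; [0, 0, 0, 0, 0, 0, 0, -463, 0]; [0, 0, 0, 0, 0, 0, 0, 0, -1261]] (rows listed top to bottom)


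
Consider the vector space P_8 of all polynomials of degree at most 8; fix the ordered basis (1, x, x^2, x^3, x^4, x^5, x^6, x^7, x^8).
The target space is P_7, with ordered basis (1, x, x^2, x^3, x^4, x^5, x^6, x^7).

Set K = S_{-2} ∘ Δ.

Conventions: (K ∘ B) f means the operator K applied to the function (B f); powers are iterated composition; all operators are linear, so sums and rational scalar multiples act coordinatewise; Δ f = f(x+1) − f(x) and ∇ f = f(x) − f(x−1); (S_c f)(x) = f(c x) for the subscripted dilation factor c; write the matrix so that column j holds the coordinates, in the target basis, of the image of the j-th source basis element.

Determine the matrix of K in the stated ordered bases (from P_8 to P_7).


image of 1: 0
image of x: 1
image of x^2: -4x + 1
image of x^3: 12x^2 - 6x + 1
image of x^4: -32x^3 + 24x^2 - 8x + 1
image of x^5: 80x^4 - 80x^3 + 40x^2 - 10x + 1
image of x^6: -192x^5 + 240x^4 - 160x^3 + 60x^2 - 12x + 1
image of x^7: 448x^6 - 672x^5 + 560x^4 - 280x^3 + 84x^2 - 14x + 1
image of x^8: -1024x^7 + 1792x^6 - 1792x^5 + 1120x^4 - 448x^3 + 112x^2 - 16x + 1
each image's coordinates form column j of the matrix

the matrix is [[0, 1, 1, 1, 1, 1, 1, 1, 1]; [0, 0, -4, -6, -8, -10, -12, -14, -16]; [0, 0, 0, 12, 24, 40, 60, 84, 112]; [0, 0, 0, 0, -32, -80, -160, -280, -448]; [0, 0, 0, 0, 0, 80, 240, 560, 1120]; [0, 0, 0, 0, 0, 0, -192, -672, -1792]; [0, 0, 0, 0, 0, 0, 0, 448, 1792]; [0, 0, 0, 0, 0, 0, 0, 0, -1024]] (rows listed top to bottom)


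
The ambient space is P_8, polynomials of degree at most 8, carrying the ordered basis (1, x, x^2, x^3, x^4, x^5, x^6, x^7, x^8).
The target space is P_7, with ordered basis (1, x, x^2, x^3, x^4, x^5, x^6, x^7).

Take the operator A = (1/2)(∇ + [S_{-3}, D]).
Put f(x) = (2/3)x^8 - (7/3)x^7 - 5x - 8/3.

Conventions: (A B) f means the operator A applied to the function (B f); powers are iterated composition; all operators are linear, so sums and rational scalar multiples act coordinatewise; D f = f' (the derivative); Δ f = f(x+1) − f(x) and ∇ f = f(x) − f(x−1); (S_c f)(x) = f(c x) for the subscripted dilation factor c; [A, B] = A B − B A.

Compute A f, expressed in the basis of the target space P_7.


g(x) = -(69976/3)x^7 - (47663/2)x^6 + (259/6)x^5 - (385/6)x^4 + (119/2)x^3 - (203/6)x^2 + (65/6)x - 14

∇ f = (16/3)x^7 - 35x^6 + (259/3)x^5 - (385/3)x^4 + 119x^3 - (203/3)x^2 + (65/3)x - 8
D f = (16/3)x^7 - (49/3)x^6 - 5
S_{-3} D f = -11664x^7 - 11907x^6 - 5
S_{-3} f = 4374x^8 + 5103x^7 + 15x - 8/3
D S_{-3} f = 34992x^7 + 35721x^6 + 15
[S_{-3}, D] f = -46656x^7 - 47628x^6 - 20
(∇ + [S_{-3}, D]) f = -(139952/3)x^7 - 47663x^6 + (259/3)x^5 - (385/3)x^4 + 119x^3 - (203/3)x^2 + (65/3)x - 28
((1/2)(∇ + [S_{-3}, D])) f = -(69976/3)x^7 - (47663/2)x^6 + (259/6)x^5 - (385/6)x^4 + (119/2)x^3 - (203/6)x^2 + (65/6)x - 14


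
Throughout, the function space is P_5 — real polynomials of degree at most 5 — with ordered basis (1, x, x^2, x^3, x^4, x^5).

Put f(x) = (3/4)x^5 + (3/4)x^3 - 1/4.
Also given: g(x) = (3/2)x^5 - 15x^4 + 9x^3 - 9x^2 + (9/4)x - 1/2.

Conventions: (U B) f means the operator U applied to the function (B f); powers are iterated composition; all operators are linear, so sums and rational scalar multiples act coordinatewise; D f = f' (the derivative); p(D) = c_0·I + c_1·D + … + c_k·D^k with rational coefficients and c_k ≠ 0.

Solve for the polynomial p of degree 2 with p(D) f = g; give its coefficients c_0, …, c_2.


p(D) = 2·I − 4·D + (1/2)·D^2, i.e. c_0 = 2, c_1 = -4, c_2 = 1/2

D^0 f = (3/4)x^5 + (3/4)x^3 - 1/4
D^1 f = (15/4)x^4 + (9/4)x^2
D^2 f = 15x^3 + (9/2)x
matching coefficients of g against c_0 f + c_1 Df + … from the top degree down determines the c_i
solution: c_0 = 2, c_1 = -4, c_2 = 1/2


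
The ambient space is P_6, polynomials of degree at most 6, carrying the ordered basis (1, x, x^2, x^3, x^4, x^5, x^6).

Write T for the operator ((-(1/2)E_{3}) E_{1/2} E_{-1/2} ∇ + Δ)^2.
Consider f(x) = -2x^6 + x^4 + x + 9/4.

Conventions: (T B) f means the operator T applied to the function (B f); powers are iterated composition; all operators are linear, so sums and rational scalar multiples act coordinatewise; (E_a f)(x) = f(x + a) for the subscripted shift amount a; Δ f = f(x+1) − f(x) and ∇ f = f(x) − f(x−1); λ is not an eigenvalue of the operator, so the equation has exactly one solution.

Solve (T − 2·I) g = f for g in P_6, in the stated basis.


write g with unknown coordinates in the stated basis and equate coefficients in (T − 2·I) g = f
solving from the highest basis element down gives g = x^6 + (13/4)x^4 - 45x^3 - (1191/8)x^2 + 229x + 36715/32
check: T g = (15/2)x^4 - 90x^3 - (1191/4)x^2 + 459x + 36751/16
so T g − 2·g = -2x^6 + x^4 + x + 9/4 = f ✓

g(x) = x^6 + (13/4)x^4 - 45x^3 - (1191/8)x^2 + 229x + 36715/32


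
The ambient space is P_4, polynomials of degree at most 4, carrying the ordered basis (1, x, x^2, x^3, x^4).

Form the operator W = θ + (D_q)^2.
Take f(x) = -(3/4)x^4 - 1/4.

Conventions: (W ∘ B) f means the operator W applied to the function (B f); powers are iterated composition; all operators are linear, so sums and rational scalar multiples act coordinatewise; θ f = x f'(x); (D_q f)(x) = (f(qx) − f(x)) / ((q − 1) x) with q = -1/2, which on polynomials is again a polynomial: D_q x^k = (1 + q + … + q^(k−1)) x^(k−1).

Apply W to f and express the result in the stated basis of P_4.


θ f = -3x^4
D_q f = -(15/32)x^3
D_q D_q f = -(45/128)x^2
(θ + (D_q)^2) f = -3x^4 - (45/128)x^2

the result is g(x) = -3x^4 - (45/128)x^2


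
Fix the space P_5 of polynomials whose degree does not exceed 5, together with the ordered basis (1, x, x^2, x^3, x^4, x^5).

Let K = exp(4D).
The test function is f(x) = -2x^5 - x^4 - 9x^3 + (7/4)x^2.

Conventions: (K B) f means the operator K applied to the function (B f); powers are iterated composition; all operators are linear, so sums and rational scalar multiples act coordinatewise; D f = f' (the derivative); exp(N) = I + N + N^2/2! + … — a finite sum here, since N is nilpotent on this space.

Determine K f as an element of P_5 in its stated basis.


order-1 term: -40x^4 - 16x^3 - 108x^2 + 14x
order-2 term: -320x^3 - 96x^2 - 432x + 28
order-3 term: -1280x^2 - 256x - 576
order-4 term: -2560x - 256
order-5 term: -2048
the series for exp(4D) f terminates at order 5
exp(4D) f = -2x^5 - 41x^4 - 345x^3 - (5929/4)x^2 - 3234x - 2852

g(x) = -2x^5 - 41x^4 - 345x^3 - (5929/4)x^2 - 3234x - 2852


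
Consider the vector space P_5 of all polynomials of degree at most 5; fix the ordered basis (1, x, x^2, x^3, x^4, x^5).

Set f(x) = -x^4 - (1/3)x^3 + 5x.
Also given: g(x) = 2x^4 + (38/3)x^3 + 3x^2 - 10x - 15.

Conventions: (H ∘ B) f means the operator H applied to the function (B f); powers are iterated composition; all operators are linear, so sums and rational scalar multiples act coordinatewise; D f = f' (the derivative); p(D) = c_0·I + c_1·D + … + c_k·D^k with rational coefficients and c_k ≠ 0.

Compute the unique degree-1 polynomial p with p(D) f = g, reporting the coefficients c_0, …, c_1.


c_0 = -2, c_1 = -3

D^0 f = -x^4 - (1/3)x^3 + 5x
D^1 f = -4x^3 - x^2 + 5
matching coefficients of g against c_0 f + c_1 Df + … from the top degree down determines the c_i
solution: c_0 = -2, c_1 = -3


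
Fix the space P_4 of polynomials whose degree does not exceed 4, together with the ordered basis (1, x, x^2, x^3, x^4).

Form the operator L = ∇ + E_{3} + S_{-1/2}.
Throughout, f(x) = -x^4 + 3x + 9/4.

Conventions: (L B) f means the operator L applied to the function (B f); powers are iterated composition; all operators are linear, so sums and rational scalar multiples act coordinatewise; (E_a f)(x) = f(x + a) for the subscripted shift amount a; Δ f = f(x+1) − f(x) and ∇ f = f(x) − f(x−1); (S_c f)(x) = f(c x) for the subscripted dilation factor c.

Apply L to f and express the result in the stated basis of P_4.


∇ f = -4x^3 + 6x^2 - 4x + 4
E_{3} f = -x^4 - 12x^3 - 54x^2 - 105x - 279/4
S_{-1/2} f = -(1/16)x^4 - (3/2)x + 9/4
(∇ + E_{3} + S_{-1/2}) f = -(17/16)x^4 - 16x^3 - 48x^2 - (221/2)x - 127/2

the result is g(x) = -(17/16)x^4 - 16x^3 - 48x^2 - (221/2)x - 127/2


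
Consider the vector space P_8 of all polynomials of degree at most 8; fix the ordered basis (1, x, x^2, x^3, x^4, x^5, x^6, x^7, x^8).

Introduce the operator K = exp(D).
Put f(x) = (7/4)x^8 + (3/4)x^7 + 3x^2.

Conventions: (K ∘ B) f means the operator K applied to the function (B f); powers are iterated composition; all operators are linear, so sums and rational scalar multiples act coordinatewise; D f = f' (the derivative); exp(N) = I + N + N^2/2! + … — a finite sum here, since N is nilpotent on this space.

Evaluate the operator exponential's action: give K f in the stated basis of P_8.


order-1 term: 14x^7 + (21/4)x^6 + 6x
order-2 term: 49x^6 + (63/4)x^5 + 3
order-3 term: 98x^5 + (105/4)x^4
order-4 term: (245/2)x^4 + (105/4)x^3
order-5 term: 98x^3 + (63/4)x^2
order-6 term: 49x^2 + (21/4)x
order-7 term: 14x + 3/4
order-8 term: 7/4
the series for exp(D) f terminates at order 8
exp(D) f = (7/4)x^8 + (59/4)x^7 + (217/4)x^6 + (455/4)x^5 + (595/4)x^4 + (497/4)x^3 + (271/4)x^2 + (101/4)x + 11/2

the image equals g(x) = (7/4)x^8 + (59/4)x^7 + (217/4)x^6 + (455/4)x^5 + (595/4)x^4 + (497/4)x^3 + (271/4)x^2 + (101/4)x + 11/2
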